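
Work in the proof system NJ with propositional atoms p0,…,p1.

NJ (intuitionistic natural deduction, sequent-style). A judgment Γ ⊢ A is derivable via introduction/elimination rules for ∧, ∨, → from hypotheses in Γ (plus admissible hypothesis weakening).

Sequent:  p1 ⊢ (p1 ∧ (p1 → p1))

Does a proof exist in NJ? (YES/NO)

Derivation (root first):
[∧I] p1 ⊢ (p1 ∧ (p1 → p1))
  [Ax] p1 ⊢ p1
  [→I]  ⊢ (p1 → p1)
    [Ax] p1 ⊢ p1

Result: YES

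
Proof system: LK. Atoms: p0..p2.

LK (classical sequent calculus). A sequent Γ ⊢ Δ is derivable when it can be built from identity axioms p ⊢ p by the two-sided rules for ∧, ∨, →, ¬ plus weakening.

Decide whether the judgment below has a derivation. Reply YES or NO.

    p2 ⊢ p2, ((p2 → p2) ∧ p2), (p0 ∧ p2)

Derivation (root first):
[∧R] p2 ⊢ p2, ((p2 → p2) ∧ p2), (p0 ∧ p2)
  [WR] p2 ⊢ p2, ((p2 → p2) ∧ p2), p0
    [∧R] p2 ⊢ p2, ((p2 → p2) ∧ p2)
      [→R]  ⊢ (p2 → p2)
        [Ax] p2 ⊢ p2
      [WR] p2 ⊢ p2, p2
        [Ax] p2 ⊢ p2
  [Ax] p2 ⊢ p2

Result: YES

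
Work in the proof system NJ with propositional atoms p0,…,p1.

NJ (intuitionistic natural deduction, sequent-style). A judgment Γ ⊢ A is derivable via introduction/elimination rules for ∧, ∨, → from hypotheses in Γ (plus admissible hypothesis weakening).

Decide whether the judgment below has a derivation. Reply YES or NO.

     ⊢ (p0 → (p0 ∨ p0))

Derivation trace:
[→I]  ⊢ (p0 → (p0 ∨ p0))
  [∨I₂] p0 ⊢ (p0 ∨ p0)
    [Ax] p0 ⊢ p0

Result: YES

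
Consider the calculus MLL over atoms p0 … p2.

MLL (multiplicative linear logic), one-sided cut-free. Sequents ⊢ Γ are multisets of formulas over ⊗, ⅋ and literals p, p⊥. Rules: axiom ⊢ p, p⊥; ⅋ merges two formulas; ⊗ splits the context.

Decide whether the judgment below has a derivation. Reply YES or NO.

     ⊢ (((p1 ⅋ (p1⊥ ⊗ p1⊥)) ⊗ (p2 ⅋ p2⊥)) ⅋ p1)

Derivation trace:
[⅋]  ⊢ (((p1 ⅋ (p1⊥ ⊗ p1⊥)) ⊗ (p2 ⅋ p2⊥)) ⅋ p1)
  [⊗]  ⊢ p1, ((p1 ⅋ (p1⊥ ⊗ p1⊥)) ⊗ (p2 ⅋ p2⊥))
    [⅋]  ⊢ p1, (p1 ⅋ (p1⊥ ⊗ p1⊥))
      [⊗]  ⊢ p1, p1, (p1⊥ ⊗ p1⊥)
        [Ax]  ⊢ p1, p1⊥
        [Ax]  ⊢ p1, p1⊥
    [⅋]  ⊢ (p2 ⅋ p2⊥)
      [Ax]  ⊢ p2, p2⊥

Result: YES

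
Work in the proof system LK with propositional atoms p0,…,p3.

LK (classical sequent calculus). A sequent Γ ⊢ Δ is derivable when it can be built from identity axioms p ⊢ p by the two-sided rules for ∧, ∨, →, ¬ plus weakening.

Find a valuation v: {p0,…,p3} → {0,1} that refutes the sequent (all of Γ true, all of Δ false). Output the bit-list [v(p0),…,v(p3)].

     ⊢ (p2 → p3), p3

Truth-table refutation:
  v=0000: Γ:[] Δ:[(p2 → p3)=T, p3=F] refutes=False
  v=0001: Γ:[] Δ:[(p2 → p3)=T, p3=T] refutes=False
  v=0010: Γ:[] Δ:[(p2 → p3)=F, p3=F] refutes=True  ← countermodel

Result: [0, 0, 1, 0]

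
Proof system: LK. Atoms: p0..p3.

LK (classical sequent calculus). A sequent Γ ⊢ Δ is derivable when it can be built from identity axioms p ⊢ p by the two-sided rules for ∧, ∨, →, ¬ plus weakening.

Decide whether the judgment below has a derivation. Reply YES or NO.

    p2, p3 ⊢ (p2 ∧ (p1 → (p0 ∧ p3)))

Search for a countermodel by truth-table:
  v=0000: Γ:[p2=F, p3=F] Δ:[(p2 ∧ (p1 → (p0 ∧ p3)))=F] refutes=False
  v=0001: Γ:[p2=F, p3=T] Δ:[(p2 ∧ (p1 → (p0 ∧ p3)))=F] refutes=False
  v=0010: Γ:[p2=T, p3=F] Δ:[(p2 ∧ (p1 → (p0 ∧ p3)))=T] refutes=False
  v=0011: Γ:[p2=T, p3=T] Δ:[(p2 ∧ (p1 → (p0 ∧ p3)))=T] refutes=False
  v=0100: Γ:[p2=F, p3=F] Δ:[(p2 ∧ (p1 → (p0 ∧ p3)))=F] refutes=False
  v=0101: Γ:[p2=F, p3=T] Δ:[(p2 ∧ (p1 → (p0 ∧ p3)))=F] refutes=False
  v=0110: Γ:[p2=T, p3=F] Δ:[(p2 ∧ (p1 → (p0 ∧ p3)))=F] refutes=False
  v=0111: Γ:[p2=T, p3=T] Δ:[(p2 ∧ (p1 → (p0 ∧ p3)))=F] refutes=True  ← countermodel

Result: NO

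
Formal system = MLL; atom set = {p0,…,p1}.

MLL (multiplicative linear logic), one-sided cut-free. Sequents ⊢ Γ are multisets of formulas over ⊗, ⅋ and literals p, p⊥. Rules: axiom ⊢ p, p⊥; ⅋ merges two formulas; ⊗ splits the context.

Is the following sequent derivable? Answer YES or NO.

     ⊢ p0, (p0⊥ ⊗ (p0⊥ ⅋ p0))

Proof tree:
[⊗]  ⊢ p0, (p0⊥ ⊗ (p0⊥ ⅋ p0))
  [Ax]  ⊢ p0, p0⊥
  [⅋]  ⊢ (p0⊥ ⅋ p0)
    [Ax]  ⊢ p0, p0⊥

Result: YES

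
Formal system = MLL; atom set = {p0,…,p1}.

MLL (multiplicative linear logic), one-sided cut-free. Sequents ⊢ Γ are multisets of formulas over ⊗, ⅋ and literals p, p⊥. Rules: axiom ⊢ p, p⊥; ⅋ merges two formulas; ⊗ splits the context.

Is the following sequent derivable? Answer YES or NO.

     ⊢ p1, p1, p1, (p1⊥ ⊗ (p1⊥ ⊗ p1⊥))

Derivation trace:
[⊗]  ⊢ p1, p1, p1, (p1⊥ ⊗ (p1⊥ ⊗ p1⊥))
  [Ax]  ⊢ p1, p1⊥
  [⊗]  ⊢ p1, p1, (p1⊥ ⊗ p1⊥)
    [Ax]  ⊢ p1, p1⊥
    [Ax]  ⊢ p1, p1⊥

Result: YES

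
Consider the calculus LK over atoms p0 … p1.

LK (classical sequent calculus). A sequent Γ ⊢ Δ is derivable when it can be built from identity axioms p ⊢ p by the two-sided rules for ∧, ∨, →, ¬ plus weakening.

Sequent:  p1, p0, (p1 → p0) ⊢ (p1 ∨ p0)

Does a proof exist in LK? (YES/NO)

Derivation trace:
[∨R] p1, p0, (p1 → p0) ⊢ (p1 ∨ p0)
  [WR] p1, p0, (p1 → p0) ⊢ p0, p1
    [→L] p1, p0, (p1 → p0) ⊢ p0
      [WL] p1, p0 ⊢ p1
        [Ax] p1 ⊢ p1
      [Ax] p0 ⊢ p0

Result: YES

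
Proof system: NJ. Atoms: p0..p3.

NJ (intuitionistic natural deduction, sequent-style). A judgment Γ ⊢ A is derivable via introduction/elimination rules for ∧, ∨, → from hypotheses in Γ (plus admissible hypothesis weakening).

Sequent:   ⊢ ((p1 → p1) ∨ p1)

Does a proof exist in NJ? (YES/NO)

Derivation trace:
[∨I₁]  ⊢ ((p1 → p1) ∨ p1)
  [→I]  ⊢ (p1 → p1)
    [Ax] p1 ⊢ p1

Result: YES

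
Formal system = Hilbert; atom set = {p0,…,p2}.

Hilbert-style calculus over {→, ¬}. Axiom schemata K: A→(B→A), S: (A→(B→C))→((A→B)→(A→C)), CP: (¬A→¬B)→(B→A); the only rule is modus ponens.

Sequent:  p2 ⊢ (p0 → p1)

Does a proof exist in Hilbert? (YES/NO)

Truth-table refutation:
  v=000: Γ:[p2=F] Δ:[(p0 → p1)=T] refutes=False
  v=001: Γ:[p2=T] Δ:[(p0 → p1)=T] refutes=False
  v=010: Γ:[p2=F] Δ:[(p0 → p1)=T] refutes=False
  v=011: Γ:[p2=T] Δ:[(p0 → p1)=T] refutes=False
  v=100: Γ:[p2=F] Δ:[(p0 → p1)=F] refutes=False
  v=101: Γ:[p2=T] Δ:[(p0 → p1)=F] refutes=True  ← countermodel

Result: NO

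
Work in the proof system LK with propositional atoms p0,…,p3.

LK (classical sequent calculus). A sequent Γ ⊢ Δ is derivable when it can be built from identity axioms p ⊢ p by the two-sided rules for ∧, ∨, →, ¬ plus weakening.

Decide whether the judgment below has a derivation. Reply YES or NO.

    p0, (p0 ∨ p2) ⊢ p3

Search for a countermodel by truth-table:
  v=0000: Γ:[p0=F, (p0 ∨ p2)=F] Δ:[p3=F] refutes=False
  v=0001: Γ:[p0=F, (p0 ∨ p2)=F] Δ:[p3=T] refutes=False
  v=0010: Γ:[p0=F, (p0 ∨ p2)=T] Δ:[p3=F] refutes=False
  v=0011: Γ:[p0=F, (p0 ∨ p2)=T] Δ:[p3=T] refutes=False
  v=0100: Γ:[p0=F, (p0 ∨ p2)=F] Δ:[p3=F] refutes=False
  v=0101: Γ:[p0=F, (p0 ∨ p2)=F] Δ:[p3=T] refutes=False
  v=0110: Γ:[p0=F, (p0 ∨ p2)=T] Δ:[p3=F] refutes=False
  v=0111: Γ:[p0=F, (p0 ∨ p2)=T] Δ:[p3=T] refutes=False
  v=1000: Γ:[p0=T, (p0 ∨ p2)=T] Δ:[p3=F] refutes=True  ← countermodel

Result: NO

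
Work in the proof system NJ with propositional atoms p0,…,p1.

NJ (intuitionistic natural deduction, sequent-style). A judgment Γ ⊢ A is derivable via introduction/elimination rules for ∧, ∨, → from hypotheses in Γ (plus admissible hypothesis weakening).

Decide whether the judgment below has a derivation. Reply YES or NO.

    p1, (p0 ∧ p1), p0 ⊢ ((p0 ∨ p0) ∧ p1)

Proof tree:
[∧I] p1, (p0 ∧ p1), p0 ⊢ ((p0 ∨ p0) ∧ p1)
  [∨I₂] p0 ⊢ (p0 ∨ p0)
    [Ax] p0 ⊢ p0
  [Wk] p1, (p0 ∧ p1) ⊢ p1
    [Ax] p1 ⊢ p1

Result: YES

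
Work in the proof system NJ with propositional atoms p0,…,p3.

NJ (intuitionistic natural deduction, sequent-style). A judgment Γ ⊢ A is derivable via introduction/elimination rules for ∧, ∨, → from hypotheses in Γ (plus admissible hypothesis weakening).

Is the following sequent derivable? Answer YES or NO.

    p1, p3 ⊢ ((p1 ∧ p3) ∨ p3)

Derivation trace:
[∨I₁] p1, p3 ⊢ ((p1 ∧ p3) ∨ p3)
  [∧I] p1, p3 ⊢ (p1 ∧ p3)
    [Ax] p1 ⊢ p1
    [Ax] p3 ⊢ p3

Result: YES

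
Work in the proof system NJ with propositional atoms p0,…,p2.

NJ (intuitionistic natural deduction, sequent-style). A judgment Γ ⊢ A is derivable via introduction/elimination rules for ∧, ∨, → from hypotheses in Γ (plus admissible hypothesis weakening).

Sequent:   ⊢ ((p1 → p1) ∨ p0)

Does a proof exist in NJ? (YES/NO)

Proof tree:
[∨I₁]  ⊢ ((p1 → p1) ∨ p0)
  [→I]  ⊢ (p1 → p1)
    [Ax] p1 ⊢ p1

Result: YES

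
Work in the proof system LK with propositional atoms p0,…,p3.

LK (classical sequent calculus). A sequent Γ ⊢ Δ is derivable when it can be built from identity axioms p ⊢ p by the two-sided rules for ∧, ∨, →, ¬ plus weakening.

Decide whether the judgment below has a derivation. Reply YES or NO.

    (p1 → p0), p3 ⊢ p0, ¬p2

Search for a countermodel by truth-table:
  v=0000: Γ:[(p1 → p0)=T, p3=F] Δ:[p0=F, ¬p2=T] refutes=False
  v=0001: Γ:[(p1 → p0)=T, p3=T] Δ:[p0=F, ¬p2=T] refutes=False
  v=0010: Γ:[(p1 → p0)=T, p3=F] Δ:[p0=F, ¬p2=F] refutes=False
  v=0011: Γ:[(p1 → p0)=T, p3=T] Δ:[p0=F, ¬p2=F] refutes=True  ← countermodel

Result: NO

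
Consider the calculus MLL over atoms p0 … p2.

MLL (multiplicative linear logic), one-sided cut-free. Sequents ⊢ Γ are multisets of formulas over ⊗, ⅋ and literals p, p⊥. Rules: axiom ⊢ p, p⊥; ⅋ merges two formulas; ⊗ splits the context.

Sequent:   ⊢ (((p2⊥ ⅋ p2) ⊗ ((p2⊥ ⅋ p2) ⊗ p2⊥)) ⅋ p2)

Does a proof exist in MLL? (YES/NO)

Proof tree:
[⅋]  ⊢ (((p2⊥ ⅋ p2) ⊗ ((p2⊥ ⅋ p2) ⊗ p2⊥)) ⅋ p2)
  [⊗]  ⊢ p2, ((p2⊥ ⅋ p2) ⊗ ((p2⊥ ⅋ p2) ⊗ p2⊥))
    [⅋]  ⊢ (p2⊥ ⅋ p2)
      [Ax]  ⊢ p2, p2⊥
    [⊗]  ⊢ p2, ((p2⊥ ⅋ p2) ⊗ p2⊥)
      [⅋]  ⊢ (p2⊥ ⅋ p2)
        [Ax]  ⊢ p2, p2⊥
      [Ax]  ⊢ p2, p2⊥

Result: YES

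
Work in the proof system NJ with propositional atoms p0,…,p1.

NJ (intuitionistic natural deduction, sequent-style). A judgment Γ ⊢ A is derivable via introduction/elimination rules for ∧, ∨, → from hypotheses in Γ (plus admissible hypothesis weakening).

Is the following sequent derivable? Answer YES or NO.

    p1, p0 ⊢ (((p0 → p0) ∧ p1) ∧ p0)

Proof tree:
[∧I] p1, p0 ⊢ (((p0 → p0) ∧ p1) ∧ p0)
  [∧I] p1 ⊢ ((p0 → p0) ∧ p1)
    [→I]  ⊢ (p0 → p0)
      [Ax] p0 ⊢ p0
    [Ax] p1 ⊢ p1
  [Ax] p0 ⊢ p0

Result: YES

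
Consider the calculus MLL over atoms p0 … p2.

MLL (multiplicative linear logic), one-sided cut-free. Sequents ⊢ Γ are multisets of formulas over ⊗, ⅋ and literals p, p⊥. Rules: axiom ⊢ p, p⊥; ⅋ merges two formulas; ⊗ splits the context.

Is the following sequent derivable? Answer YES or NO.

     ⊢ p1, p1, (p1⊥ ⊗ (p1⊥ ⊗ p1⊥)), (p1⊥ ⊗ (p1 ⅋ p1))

Derivation (root first):
[⊗]  ⊢ p1, p1, (p1⊥ ⊗ (p1⊥ ⊗ p1⊥)), (p1⊥ ⊗ (p1 ⅋ p1))
  [Ax]  ⊢ p1, p1⊥
  [⅋]  ⊢ p1, (p1⊥ ⊗ (p1⊥ ⊗ p1⊥)), (p1 ⅋ p1)
    [⊗]  ⊢ p1, p1, p1, (p1⊥ ⊗ (p1⊥ ⊗ p1⊥))
      [Ax]  ⊢ p1, p1⊥
      [⊗]  ⊢ p1, p1, (p1⊥ ⊗ p1⊥)
        [Ax]  ⊢ p1, p1⊥
        [Ax]  ⊢ p1, p1⊥

Result: YES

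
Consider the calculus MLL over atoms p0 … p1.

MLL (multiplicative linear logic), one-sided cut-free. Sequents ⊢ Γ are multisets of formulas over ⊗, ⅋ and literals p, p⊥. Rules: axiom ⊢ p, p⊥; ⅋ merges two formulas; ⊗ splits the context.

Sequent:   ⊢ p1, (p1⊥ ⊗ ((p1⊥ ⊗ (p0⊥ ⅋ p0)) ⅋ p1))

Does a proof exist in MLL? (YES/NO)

Proof tree:
[⊗]  ⊢ p1, (p1⊥ ⊗ ((p1⊥ ⊗ (p0⊥ ⅋ p0)) ⅋ p1))
  [Ax]  ⊢ p1, p1⊥
  [⅋]  ⊢ ((p1⊥ ⊗ (p0⊥ ⅋ p0)) ⅋ p1)
    [⊗]  ⊢ p1, (p1⊥ ⊗ (p0⊥ ⅋ p0))
      [Ax]  ⊢ p1, p1⊥
      [⅋]  ⊢ (p0⊥ ⅋ p0)
        [Ax]  ⊢ p0, p0⊥

Result: YES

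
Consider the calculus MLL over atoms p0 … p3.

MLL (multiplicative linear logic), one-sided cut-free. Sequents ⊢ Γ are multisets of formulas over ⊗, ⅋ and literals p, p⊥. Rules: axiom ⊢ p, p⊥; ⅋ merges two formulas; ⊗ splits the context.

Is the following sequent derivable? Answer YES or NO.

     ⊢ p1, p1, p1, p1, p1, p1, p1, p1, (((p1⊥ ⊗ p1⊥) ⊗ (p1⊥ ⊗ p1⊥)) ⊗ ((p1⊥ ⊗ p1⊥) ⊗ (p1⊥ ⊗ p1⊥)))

Derivation (root first):
[⊗]  ⊢ p1, p1, p1, p1, p1, p1, p1, p1, (((p1⊥ ⊗ p1⊥) ⊗ (p1⊥ ⊗ p1⊥)) ⊗ ((p1⊥ ⊗ p1⊥) ⊗ (p1⊥ ⊗ p1⊥)))
  [⊗]  ⊢ p1, p1, p1, p1, ((p1⊥ ⊗ p1⊥) ⊗ (p1⊥ ⊗ p1⊥))
    [⊗]  ⊢ p1, p1, (p1⊥ ⊗ p1⊥)
      [Ax]  ⊢ p1, p1⊥
      [Ax]  ⊢ p1, p1⊥
    [⊗]  ⊢ p1, p1, (p1⊥ ⊗ p1⊥)
      [Ax]  ⊢ p1, p1⊥
      [Ax]  ⊢ p1, p1⊥
  [⊗]  ⊢ p1, p1, p1, p1, ((p1⊥ ⊗ p1⊥) ⊗ (p1⊥ ⊗ p1⊥))
    [⊗]  ⊢ p1, p1, (p1⊥ ⊗ p1⊥)
      [Ax]  ⊢ p1, p1⊥
      [Ax]  ⊢ p1, p1⊥
    [⊗]  ⊢ p1, p1, (p1⊥ ⊗ p1⊥)
      [Ax]  ⊢ p1, p1⊥
      [Ax]  ⊢ p1, p1⊥

Result: YES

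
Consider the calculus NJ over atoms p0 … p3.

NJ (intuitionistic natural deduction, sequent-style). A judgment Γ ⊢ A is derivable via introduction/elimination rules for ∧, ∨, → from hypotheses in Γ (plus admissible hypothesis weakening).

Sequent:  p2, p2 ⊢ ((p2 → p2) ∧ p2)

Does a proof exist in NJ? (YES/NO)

Derivation (root first):
[Wk] p2, p2 ⊢ ((p2 → p2) ∧ p2)
  [∧I] p2 ⊢ ((p2 → p2) ∧ p2)
    [→I]  ⊢ (p2 → p2)
      [Ax] p2 ⊢ p2
    [Ax] p2 ⊢ p2

Result: YES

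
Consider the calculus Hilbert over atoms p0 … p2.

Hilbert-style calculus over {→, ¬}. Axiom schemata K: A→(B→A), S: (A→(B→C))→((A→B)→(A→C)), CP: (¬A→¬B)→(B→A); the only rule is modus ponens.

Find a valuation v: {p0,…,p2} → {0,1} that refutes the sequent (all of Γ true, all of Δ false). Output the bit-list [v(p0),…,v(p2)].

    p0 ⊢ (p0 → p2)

Enumerate valuations to refute Γ ⊢ Δ:
  v=000: Γ:[p0=F] Δ:[(p0 → p2)=T] refutes=False
  v=001: Γ:[p0=F] Δ:[(p0 → p2)=T] refutes=False
  v=010: Γ:[p0=F] Δ:[(p0 → p2)=T] refutes=False
  v=011: Γ:[p0=F] Δ:[(p0 → p2)=T] refutes=False
  v=100: Γ:[p0=T] Δ:[(p0 → p2)=F] refutes=True  ← countermodel

Result: [1, 0, 0]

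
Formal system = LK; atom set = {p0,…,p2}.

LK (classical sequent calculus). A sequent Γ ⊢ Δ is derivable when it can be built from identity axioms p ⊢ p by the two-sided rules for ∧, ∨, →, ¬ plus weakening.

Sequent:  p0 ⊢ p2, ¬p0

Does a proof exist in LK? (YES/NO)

Search for a countermodel by truth-table:
  v=000: Γ:[p0=F] Δ:[p2=F, ¬p0=T] refutes=False
  v=001: Γ:[p0=F] Δ:[p2=T, ¬p0=T] refutes=False
  v=010: Γ:[p0=F] Δ:[p2=F, ¬p0=T] refutes=False
  v=011: Γ:[p0=F] Δ:[p2=T, ¬p0=T] refutes=False
  v=100: Γ:[p0=T] Δ:[p2=F, ¬p0=F] refutes=True  ← countermodel

Result: NO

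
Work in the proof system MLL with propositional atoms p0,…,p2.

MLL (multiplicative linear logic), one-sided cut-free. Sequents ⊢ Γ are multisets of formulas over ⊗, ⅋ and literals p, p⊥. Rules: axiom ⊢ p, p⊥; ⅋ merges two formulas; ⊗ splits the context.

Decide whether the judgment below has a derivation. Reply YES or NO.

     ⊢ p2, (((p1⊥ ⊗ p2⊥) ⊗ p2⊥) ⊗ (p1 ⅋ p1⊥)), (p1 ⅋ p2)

Derivation trace:
[⅋]  ⊢ p2, (((p1⊥ ⊗ p2⊥) ⊗ p2⊥) ⊗ (p1 ⅋ p1⊥)), (p1 ⅋ p2)
  [⊗]  ⊢ p1, p2, p2, (((p1⊥ ⊗ p2⊥) ⊗ p2⊥) ⊗ (p1 ⅋ p1⊥))
    [⊗]  ⊢ p1, p2, p2, ((p1⊥ ⊗ p2⊥) ⊗ p2⊥)
      [⊗]  ⊢ p1, p2, (p1⊥ ⊗ p2⊥)
        [Ax]  ⊢ p1, p1⊥
        [Ax]  ⊢ p2, p2⊥
      [Ax]  ⊢ p2, p2⊥
    [⅋]  ⊢ (p1 ⅋ p1⊥)
      [Ax]  ⊢ p1, p1⊥

Result: YES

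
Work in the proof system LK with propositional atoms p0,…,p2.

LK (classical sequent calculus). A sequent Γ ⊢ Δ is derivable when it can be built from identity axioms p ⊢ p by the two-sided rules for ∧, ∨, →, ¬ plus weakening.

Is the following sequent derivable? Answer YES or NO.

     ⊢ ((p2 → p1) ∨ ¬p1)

Derivation trace:
[∨R]  ⊢ ((p2 → p1) ∨ ¬p1)
  [→R]  ⊢ ¬p1, (p2 → p1)
    [¬R] p2 ⊢ p1, ¬p1
      [WL] p1, p2 ⊢ p1
        [Ax] p1 ⊢ p1

Result: YES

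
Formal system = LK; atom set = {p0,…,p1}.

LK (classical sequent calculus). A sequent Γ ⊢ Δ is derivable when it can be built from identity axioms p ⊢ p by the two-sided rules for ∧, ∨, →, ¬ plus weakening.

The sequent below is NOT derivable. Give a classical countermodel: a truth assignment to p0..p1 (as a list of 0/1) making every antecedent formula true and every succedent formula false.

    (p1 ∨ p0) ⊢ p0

Truth-table refutation:
  v=00: Γ:[(p1 ∨ p0)=F] Δ:[p0=F] refutes=False
  v=01: Γ:[(p1 ∨ p0)=T] Δ:[p0=F] refutes=True  ← countermodel

Result: [0, 1]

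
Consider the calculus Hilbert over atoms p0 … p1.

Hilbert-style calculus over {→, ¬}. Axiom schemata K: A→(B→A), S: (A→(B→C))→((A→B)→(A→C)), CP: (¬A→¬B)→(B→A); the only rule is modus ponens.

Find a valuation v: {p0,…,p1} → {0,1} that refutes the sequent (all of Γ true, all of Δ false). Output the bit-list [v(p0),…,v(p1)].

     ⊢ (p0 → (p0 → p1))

Truth-table refutation:
  v=00: Γ:[] Δ:[(p0 → (p0 → p1))=T] refutes=False
  v=01: Γ:[] Δ:[(p0 → (p0 → p1))=T] refutes=False
  v=10: Γ:[] Δ:[(p0 → (p0 → p1))=F] refutes=True  ← countermodel

Result: [1, 0]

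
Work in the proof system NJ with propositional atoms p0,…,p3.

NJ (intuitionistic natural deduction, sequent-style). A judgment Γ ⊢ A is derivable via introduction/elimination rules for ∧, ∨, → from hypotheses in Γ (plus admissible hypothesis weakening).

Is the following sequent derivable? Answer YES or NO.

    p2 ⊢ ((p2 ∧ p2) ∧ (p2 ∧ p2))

Proof tree:
[∧I] p2 ⊢ ((p2 ∧ p2) ∧ (p2 ∧ p2))
  [∧I] p2 ⊢ (p2 ∧ p2)
    [Ax] p2 ⊢ p2
    [Ax] p2 ⊢ p2
  [∧I] p2 ⊢ (p2 ∧ p2)
    [Ax] p2 ⊢ p2
    [Ax] p2 ⊢ p2

Result: YES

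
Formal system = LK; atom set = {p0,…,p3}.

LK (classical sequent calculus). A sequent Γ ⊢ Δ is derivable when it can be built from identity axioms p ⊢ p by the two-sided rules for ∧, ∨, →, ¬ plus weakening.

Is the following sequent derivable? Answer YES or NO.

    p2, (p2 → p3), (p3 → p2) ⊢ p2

Proof tree:
[→L] p2, (p2 → p3), (p3 → p2) ⊢ p2
  [→L] p2, (p2 → p3) ⊢ p3
    [Ax] p2 ⊢ p2
    [Ax] p3 ⊢ p3
  [Ax] p2 ⊢ p2

Result: YES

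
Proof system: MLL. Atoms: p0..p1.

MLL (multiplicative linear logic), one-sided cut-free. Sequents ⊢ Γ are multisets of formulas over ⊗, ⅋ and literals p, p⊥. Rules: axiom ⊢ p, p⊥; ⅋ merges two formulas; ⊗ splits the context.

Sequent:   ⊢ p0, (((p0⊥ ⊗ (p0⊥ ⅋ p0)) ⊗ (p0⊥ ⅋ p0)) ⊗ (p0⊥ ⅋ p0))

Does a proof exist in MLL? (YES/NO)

Proof tree:
[⊗]  ⊢ p0, (((p0⊥ ⊗ (p0⊥ ⅋ p0)) ⊗ (p0⊥ ⅋ p0)) ⊗ (p0⊥ ⅋ p0))
  [⊗]  ⊢ p0, ((p0⊥ ⊗ (p0⊥ ⅋ p0)) ⊗ (p0⊥ ⅋ p0))
    [⊗]  ⊢ p0, (p0⊥ ⊗ (p0⊥ ⅋ p0))
      [Ax]  ⊢ p0, p0⊥
      [⅋]  ⊢ (p0⊥ ⅋ p0)
        [Ax]  ⊢ p0, p0⊥
    [⅋]  ⊢ (p0⊥ ⅋ p0)
      [Ax]  ⊢ p0, p0⊥
  [⅋]  ⊢ (p0⊥ ⅋ p0)
    [Ax]  ⊢ p0, p0⊥

Result: YES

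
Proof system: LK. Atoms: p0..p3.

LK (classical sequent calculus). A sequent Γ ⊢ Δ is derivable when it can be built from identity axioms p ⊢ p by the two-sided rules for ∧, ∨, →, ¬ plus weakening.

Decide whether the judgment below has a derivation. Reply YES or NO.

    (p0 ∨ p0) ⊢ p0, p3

Derivation (root first):
[WR] (p0 ∨ p0) ⊢ p0, p3
  [∨L] (p0 ∨ p0) ⊢ p0
    [Ax] p0 ⊢ p0
    [Ax] p0 ⊢ p0

Result: YES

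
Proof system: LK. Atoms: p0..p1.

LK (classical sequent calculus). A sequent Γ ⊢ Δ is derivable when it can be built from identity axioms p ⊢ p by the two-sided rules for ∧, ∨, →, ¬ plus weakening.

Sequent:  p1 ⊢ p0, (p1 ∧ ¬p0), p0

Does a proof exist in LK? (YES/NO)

Derivation trace:
[WR] p1 ⊢ p0, (p1 ∧ ¬p0), p0
  [∧R] p1 ⊢ p0, (p1 ∧ ¬p0)
    [Ax] p1 ⊢ p1
    [¬R]  ⊢ p0, ¬p0
      [Ax] p0 ⊢ p0

Result: YES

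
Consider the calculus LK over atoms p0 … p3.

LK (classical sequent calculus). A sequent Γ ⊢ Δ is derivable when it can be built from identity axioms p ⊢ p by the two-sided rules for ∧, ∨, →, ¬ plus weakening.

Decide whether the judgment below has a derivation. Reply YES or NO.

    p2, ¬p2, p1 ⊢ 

Proof tree:
[WL] p2, ¬p2, p1 ⊢ 
  [¬L] p2, ¬p2 ⊢ 
    [Ax] p2 ⊢ p2

Result: YES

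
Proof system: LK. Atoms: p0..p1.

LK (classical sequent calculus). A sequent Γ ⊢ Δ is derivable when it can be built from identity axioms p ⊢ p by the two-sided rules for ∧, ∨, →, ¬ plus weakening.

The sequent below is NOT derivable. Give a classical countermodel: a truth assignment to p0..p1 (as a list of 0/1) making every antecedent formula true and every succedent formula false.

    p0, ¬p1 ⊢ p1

Truth-table refutation:
  v=00: Γ:[p0=F, ¬p1=T] Δ:[p1=F] refutes=False
  v=01: Γ:[p0=F, ¬p1=F] Δ:[p1=T] refutes=False
  v=10: Γ:[p0=T, ¬p1=T] Δ:[p1=F] refutes=True  ← countermodel

Result: [1, 0]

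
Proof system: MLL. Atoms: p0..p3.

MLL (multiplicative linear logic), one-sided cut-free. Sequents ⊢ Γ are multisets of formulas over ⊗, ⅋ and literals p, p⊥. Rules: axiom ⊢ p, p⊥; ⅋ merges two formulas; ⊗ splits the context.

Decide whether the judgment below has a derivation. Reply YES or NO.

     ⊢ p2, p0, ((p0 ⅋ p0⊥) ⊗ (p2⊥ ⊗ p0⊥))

Derivation trace:
[⊗]  ⊢ p2, p0, ((p0 ⅋ p0⊥) ⊗ (p2⊥ ⊗ p0⊥))
  [⅋]  ⊢ (p0 ⅋ p0⊥)
    [Ax]  ⊢ p0, p0⊥
  [⊗]  ⊢ p2, p0, (p2⊥ ⊗ p0⊥)
    [Ax]  ⊢ p2, p2⊥
    [Ax]  ⊢ p0, p0⊥

Result: YES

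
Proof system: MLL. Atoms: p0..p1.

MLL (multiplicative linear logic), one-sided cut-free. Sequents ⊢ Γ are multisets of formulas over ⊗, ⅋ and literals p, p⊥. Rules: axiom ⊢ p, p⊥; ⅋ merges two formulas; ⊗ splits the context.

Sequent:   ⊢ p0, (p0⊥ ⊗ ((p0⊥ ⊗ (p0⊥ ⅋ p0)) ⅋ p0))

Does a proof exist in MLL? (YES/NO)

Proof tree:
[⊗]  ⊢ p0, (p0⊥ ⊗ ((p0⊥ ⊗ (p0⊥ ⅋ p0)) ⅋ p0))
  [Ax]  ⊢ p0, p0⊥
  [⅋]  ⊢ ((p0⊥ ⊗ (p0⊥ ⅋ p0)) ⅋ p0)
    [⊗]  ⊢ p0, (p0⊥ ⊗ (p0⊥ ⅋ p0))
      [Ax]  ⊢ p0, p0⊥
      [⅋]  ⊢ (p0⊥ ⅋ p0)
        [Ax]  ⊢ p0, p0⊥

Result: YES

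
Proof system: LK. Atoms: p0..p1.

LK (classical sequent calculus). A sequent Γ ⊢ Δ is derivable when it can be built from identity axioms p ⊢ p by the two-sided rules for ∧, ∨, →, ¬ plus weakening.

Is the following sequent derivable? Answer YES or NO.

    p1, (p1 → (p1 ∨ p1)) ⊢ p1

Derivation (root first):
[→L] p1, (p1 → (p1 ∨ p1)) ⊢ p1
  [Ax] p1 ⊢ p1
  [∨L] p1, (p1 ∨ p1) ⊢ p1
    [WL] p1, p1 ⊢ p1
      [Ax] p1 ⊢ p1
    [Ax] p1 ⊢ p1

Result: YES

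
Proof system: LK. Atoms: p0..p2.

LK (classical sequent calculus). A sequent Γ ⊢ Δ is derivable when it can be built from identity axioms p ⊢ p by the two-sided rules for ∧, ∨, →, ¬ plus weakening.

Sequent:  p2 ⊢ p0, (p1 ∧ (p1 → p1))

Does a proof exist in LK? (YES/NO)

Search for a countermodel by truth-table:
  v=000: Γ:[p2=F] Δ:[p0=F, (p1 ∧ (p1 → p1))=F] refutes=False
  v=001: Γ:[p2=T] Δ:[p0=F, (p1 ∧ (p1 → p1))=F] refutes=True  ← countermodel

Result: NO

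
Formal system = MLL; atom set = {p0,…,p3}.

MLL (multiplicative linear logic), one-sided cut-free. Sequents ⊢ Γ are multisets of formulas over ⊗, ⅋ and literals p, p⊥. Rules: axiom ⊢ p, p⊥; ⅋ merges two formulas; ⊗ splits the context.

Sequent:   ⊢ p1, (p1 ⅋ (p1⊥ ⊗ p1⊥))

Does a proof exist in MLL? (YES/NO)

Proof tree:
[⅋]  ⊢ p1, (p1 ⅋ (p1⊥ ⊗ p1⊥))
  [⊗]  ⊢ p1, p1, (p1⊥ ⊗ p1⊥)
    [Ax]  ⊢ p1, p1⊥
    [Ax]  ⊢ p1, p1⊥

Result: YES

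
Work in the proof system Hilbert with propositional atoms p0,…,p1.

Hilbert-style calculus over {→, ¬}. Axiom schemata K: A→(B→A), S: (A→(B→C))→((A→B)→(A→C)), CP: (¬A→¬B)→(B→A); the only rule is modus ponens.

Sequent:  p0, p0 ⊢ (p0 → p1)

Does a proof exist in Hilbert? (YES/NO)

Enumerate valuations to refute Γ ⊢ Δ:
  v=00: Γ:[p0=F, p0=F] Δ:[(p0 → p1)=T] refutes=False
  v=01: Γ:[p0=F, p0=F] Δ:[(p0 → p1)=T] refutes=False
  v=10: Γ:[p0=T, p0=T] Δ:[(p0 → p1)=F] refutes=True  ← countermodel

Result: NO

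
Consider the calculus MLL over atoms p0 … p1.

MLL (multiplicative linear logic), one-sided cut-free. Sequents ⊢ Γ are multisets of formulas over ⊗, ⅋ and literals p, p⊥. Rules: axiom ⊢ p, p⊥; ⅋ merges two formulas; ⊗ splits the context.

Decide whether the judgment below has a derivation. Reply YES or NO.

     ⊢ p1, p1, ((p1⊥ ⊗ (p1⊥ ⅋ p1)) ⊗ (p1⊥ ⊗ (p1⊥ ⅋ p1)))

Proof tree:
[⊗]  ⊢ p1, p1, ((p1⊥ ⊗ (p1⊥ ⅋ p1)) ⊗ (p1⊥ ⊗ (p1⊥ ⅋ p1)))
  [⊗]  ⊢ p1, (p1⊥ ⊗ (p1⊥ ⅋ p1))
    [Ax]  ⊢ p1, p1⊥
    [⅋]  ⊢ (p1⊥ ⅋ p1)
      [Ax]  ⊢ p1, p1⊥
  [⊗]  ⊢ p1, (p1⊥ ⊗ (p1⊥ ⅋ p1))
    [Ax]  ⊢ p1, p1⊥
    [⅋]  ⊢ (p1⊥ ⅋ p1)
      [Ax]  ⊢ p1, p1⊥

Result: YES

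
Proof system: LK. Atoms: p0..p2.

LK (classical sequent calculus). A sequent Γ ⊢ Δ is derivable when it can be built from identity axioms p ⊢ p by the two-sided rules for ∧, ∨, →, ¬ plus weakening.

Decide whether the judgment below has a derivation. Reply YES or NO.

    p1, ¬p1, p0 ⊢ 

Derivation trace:
[WL] p1, ¬p1, p0 ⊢ 
  [¬L] p1, ¬p1 ⊢ 
    [Ax] p1 ⊢ p1

Result: YES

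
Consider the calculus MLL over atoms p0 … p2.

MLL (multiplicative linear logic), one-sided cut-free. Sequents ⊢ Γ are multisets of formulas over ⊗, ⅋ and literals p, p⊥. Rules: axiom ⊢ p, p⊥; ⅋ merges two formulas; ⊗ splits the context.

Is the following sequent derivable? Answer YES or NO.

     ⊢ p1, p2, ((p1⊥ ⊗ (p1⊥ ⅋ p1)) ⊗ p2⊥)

Proof tree:
[⊗]  ⊢ p1, p2, ((p1⊥ ⊗ (p1⊥ ⅋ p1)) ⊗ p2⊥)
  [⊗]  ⊢ p1, (p1⊥ ⊗ (p1⊥ ⅋ p1))
    [Ax]  ⊢ p1, p1⊥
    [⅋]  ⊢ (p1⊥ ⅋ p1)
      [Ax]  ⊢ p1, p1⊥
  [Ax]  ⊢ p2, p2⊥

Result: YES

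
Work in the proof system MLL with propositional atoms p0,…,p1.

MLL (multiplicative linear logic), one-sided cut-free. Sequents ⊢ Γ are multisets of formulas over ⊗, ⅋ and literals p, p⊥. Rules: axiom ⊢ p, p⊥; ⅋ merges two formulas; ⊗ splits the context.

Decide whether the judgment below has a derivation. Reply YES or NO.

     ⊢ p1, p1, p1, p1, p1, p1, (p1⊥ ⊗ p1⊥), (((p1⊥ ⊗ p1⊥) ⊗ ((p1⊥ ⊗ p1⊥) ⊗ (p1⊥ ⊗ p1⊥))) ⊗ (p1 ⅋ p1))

Derivation trace:
[⊗]  ⊢ p1, p1, p1, p1, p1, p1, (p1⊥ ⊗ p1⊥), (((p1⊥ ⊗ p1⊥) ⊗ ((p1⊥ ⊗ p1⊥) ⊗ (p1⊥ ⊗ p1⊥))) ⊗ (p1 ⅋ p1))
  [⊗]  ⊢ p1, p1, p1, p1, p1, p1, ((p1⊥ ⊗ p1⊥) ⊗ ((p1⊥ ⊗ p1⊥) ⊗ (p1⊥ ⊗ p1⊥)))
    [⊗]  ⊢ p1, p1, (p1⊥ ⊗ p1⊥)
      [Ax]  ⊢ p1, p1⊥
      [Ax]  ⊢ p1, p1⊥
    [⊗]  ⊢ p1, p1, p1, p1, ((p1⊥ ⊗ p1⊥) ⊗ (p1⊥ ⊗ p1⊥))
      [⊗]  ⊢ p1, p1, (p1⊥ ⊗ p1⊥)
        [Ax]  ⊢ p1, p1⊥
        [Ax]  ⊢ p1, p1⊥
      [⊗]  ⊢ p1, p1, (p1⊥ ⊗ p1⊥)
        [Ax]  ⊢ p1, p1⊥
        [Ax]  ⊢ p1, p1⊥
  [⅋]  ⊢ (p1⊥ ⊗ p1⊥), (p1 ⅋ p1)
    [⊗]  ⊢ p1, p1, (p1⊥ ⊗ p1⊥)
      [Ax]  ⊢ p1, p1⊥
      [Ax]  ⊢ p1, p1⊥

Result: YES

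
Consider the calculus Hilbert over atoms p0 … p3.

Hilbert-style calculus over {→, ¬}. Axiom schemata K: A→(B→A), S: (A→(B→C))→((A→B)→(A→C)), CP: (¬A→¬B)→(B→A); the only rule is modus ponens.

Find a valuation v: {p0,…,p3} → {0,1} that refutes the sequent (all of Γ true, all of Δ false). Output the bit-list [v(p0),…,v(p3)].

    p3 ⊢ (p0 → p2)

Enumerate valuations to refute Γ ⊢ Δ:
  v=0000: Γ:[p3=F] Δ:[(p0 → p2)=T] refutes=False
  v=0001: Γ:[p3=T] Δ:[(p0 → p2)=T] refutes=False
  v=0010: Γ:[p3=F] Δ:[(p0 → p2)=T] refutes=False
  v=0011: Γ:[p3=T] Δ:[(p0 → p2)=T] refutes=False
  v=0100: Γ:[p3=F] Δ:[(p0 → p2)=T] refutes=False
  v=0101: Γ:[p3=T] Δ:[(p0 → p2)=T] refutes=False
  v=0110: Γ:[p3=F] Δ:[(p0 → p2)=T] refutes=False
  v=0111: Γ:[p3=T] Δ:[(p0 → p2)=T] refutes=False
  v=1000: Γ:[p3=F] Δ:[(p0 → p2)=F] refutes=False
  v=1001: Γ:[p3=T] Δ:[(p0 → p2)=F] refutes=True  ← countermodel

Result: [1, 0, 0, 1]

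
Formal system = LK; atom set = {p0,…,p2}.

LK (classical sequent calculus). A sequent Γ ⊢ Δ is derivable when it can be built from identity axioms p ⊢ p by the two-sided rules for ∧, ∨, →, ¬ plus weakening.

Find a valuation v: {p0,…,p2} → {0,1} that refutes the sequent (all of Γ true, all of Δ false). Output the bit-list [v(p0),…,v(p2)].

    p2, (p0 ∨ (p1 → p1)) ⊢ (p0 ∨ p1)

Enumerate valuations to refute Γ ⊢ Δ:
  v=000: Γ:[p2=F, (p0 ∨ (p1 → p1))=T] Δ:[(p0 ∨ p1)=F] refutes=False
  v=001: Γ:[p2=T, (p0 ∨ (p1 → p1))=T] Δ:[(p0 ∨ p1)=F] refutes=True  ← countermodel

Result: [0, 0, 1]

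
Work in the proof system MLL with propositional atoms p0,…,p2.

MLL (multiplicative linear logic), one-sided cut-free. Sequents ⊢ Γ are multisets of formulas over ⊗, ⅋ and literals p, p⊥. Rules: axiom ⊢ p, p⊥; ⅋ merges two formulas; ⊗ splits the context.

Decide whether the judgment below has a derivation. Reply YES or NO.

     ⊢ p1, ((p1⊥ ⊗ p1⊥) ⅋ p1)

Derivation trace:
[⅋]  ⊢ p1, ((p1⊥ ⊗ p1⊥) ⅋ p1)
  [⊗]  ⊢ p1, p1, (p1⊥ ⊗ p1⊥)
    [Ax]  ⊢ p1, p1⊥
    [Ax]  ⊢ p1, p1⊥

Result: YES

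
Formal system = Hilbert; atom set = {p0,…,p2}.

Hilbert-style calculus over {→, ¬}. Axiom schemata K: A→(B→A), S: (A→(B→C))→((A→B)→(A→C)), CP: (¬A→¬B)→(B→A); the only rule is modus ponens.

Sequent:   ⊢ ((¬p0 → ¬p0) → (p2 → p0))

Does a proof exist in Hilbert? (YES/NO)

Enumerate valuations to refute Γ ⊢ Δ:
  v=000: Γ:[] Δ:[((¬p0 → ¬p0) → (p2 → p0))=T] refutes=False
  v=001: Γ:[] Δ:[((¬p0 → ¬p0) → (p2 → p0))=F] refutes=True  ← countermodel

Result: NO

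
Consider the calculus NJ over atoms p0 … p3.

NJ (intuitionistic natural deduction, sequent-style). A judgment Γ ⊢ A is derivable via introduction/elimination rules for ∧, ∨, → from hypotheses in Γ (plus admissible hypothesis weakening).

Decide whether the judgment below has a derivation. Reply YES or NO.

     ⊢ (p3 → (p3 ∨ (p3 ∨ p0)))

Derivation (root first):
[→I]  ⊢ (p3 → (p3 ∨ (p3 ∨ p0)))
  [∨I₂] p3 ⊢ (p3 ∨ (p3 ∨ p0))
    [∨I₁] p3 ⊢ (p3 ∨ p0)
      [Ax] p3 ⊢ p3

Result: YES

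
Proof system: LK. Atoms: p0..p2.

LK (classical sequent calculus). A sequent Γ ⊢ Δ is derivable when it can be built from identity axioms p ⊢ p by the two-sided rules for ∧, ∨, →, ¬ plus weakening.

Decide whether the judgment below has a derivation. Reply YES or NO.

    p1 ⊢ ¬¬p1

Derivation trace:
[¬R] p1 ⊢ ¬¬p1
  [¬L] p1, ¬p1 ⊢ 
    [Ax] p1 ⊢ p1

Result: YES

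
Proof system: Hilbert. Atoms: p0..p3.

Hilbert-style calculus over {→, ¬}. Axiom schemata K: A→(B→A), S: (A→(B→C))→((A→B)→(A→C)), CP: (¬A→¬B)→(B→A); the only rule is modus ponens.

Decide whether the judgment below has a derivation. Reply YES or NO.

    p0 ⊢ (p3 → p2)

Enumerate valuations to refute Γ ⊢ Δ:
  v=0000: Γ:[p0=F] Δ:[(p3 → p2)=T] refutes=False
  v=0001: Γ:[p0=F] Δ:[(p3 → p2)=F] refutes=False
  v=0010: Γ:[p0=F] Δ:[(p3 → p2)=T] refutes=False
  v=0011: Γ:[p0=F] Δ:[(p3 → p2)=T] refutes=False
  v=0100: Γ:[p0=F] Δ:[(p3 → p2)=T] refutes=False
  v=0101: Γ:[p0=F] Δ:[(p3 → p2)=F] refutes=False
  v=0110: Γ:[p0=F] Δ:[(p3 → p2)=T] refutes=False
  v=0111: Γ:[p0=F] Δ:[(p3 → p2)=T] refutes=False
  v=1000: Γ:[p0=T] Δ:[(p3 → p2)=T] refutes=False
  v=1001: Γ:[p0=T] Δ:[(p3 → p2)=F] refutes=True  ← countermodel

Result: NO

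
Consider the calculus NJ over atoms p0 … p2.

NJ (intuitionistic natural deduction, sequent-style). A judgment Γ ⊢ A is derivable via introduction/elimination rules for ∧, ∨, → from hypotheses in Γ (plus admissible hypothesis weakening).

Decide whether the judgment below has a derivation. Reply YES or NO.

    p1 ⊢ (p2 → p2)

Derivation trace:
[Wk] p1 ⊢ (p2 → p2)
  [→I]  ⊢ (p2 → p2)
    [Ax] p2 ⊢ p2

Result: YES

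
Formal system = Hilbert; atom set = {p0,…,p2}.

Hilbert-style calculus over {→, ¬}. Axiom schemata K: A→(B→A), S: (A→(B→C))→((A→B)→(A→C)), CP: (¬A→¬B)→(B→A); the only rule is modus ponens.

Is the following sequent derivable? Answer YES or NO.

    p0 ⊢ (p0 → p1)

Truth-table refutation:
  v=000: Γ:[p0=F] Δ:[(p0 → p1)=T] refutes=False
  v=001: Γ:[p0=F] Δ:[(p0 → p1)=T] refutes=False
  v=010: Γ:[p0=F] Δ:[(p0 → p1)=T] refutes=False
  v=011: Γ:[p0=F] Δ:[(p0 → p1)=T] refutes=False
  v=100: Γ:[p0=T] Δ:[(p0 → p1)=F] refutes=True  ← countermodel

Result: NO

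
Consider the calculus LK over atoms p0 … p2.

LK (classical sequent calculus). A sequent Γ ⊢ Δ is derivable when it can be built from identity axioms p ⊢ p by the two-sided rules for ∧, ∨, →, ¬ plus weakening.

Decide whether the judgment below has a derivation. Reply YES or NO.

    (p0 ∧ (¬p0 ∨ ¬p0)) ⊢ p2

Derivation trace:
[∧L] (p0 ∧ (¬p0 ∨ ¬p0)) ⊢ p2
  [WR] p0, (¬p0 ∨ ¬p0) ⊢ p2
    [∨L] p0, (¬p0 ∨ ¬p0) ⊢ 
      [¬L] p0, ¬p0 ⊢ 
        [Ax] p0 ⊢ p0
      [¬L] p0, ¬p0 ⊢ 
        [Ax] p0 ⊢ p0

Result: YES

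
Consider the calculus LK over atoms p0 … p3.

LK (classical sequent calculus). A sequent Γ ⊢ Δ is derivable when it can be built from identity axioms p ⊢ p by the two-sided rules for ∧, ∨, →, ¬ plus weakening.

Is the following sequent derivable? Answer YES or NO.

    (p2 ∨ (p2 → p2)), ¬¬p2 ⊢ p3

Search for a countermodel by truth-table:
  v=0000: Γ:[(p2 ∨ (p2 → p2))=T, ¬¬p2=F] Δ:[p3=F] refutes=False
  v=0001: Γ:[(p2 ∨ (p2 → p2))=T, ¬¬p2=F] Δ:[p3=T] refutes=False
  v=0010: Γ:[(p2 ∨ (p2 → p2))=T, ¬¬p2=T] Δ:[p3=F] refutes=True  ← countermodel

Result: NO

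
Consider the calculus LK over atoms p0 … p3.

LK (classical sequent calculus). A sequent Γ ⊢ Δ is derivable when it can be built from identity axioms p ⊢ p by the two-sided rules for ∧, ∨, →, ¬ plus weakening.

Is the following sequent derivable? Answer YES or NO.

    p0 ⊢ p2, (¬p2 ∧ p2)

Enumerate valuations to refute Γ ⊢ Δ:
  v=0000: Γ:[p0=F] Δ:[p2=F, (¬p2 ∧ p2)=F] refutes=False
  v=0001: Γ:[p0=F] Δ:[p2=F, (¬p2 ∧ p2)=F] refutes=False
  v=0010: Γ:[p0=F] Δ:[p2=T, (¬p2 ∧ p2)=F] refutes=False
  v=0011: Γ:[p0=F] Δ:[p2=T, (¬p2 ∧ p2)=F] refutes=False
  v=0100: Γ:[p0=F] Δ:[p2=F, (¬p2 ∧ p2)=F] refutes=False
  v=0101: Γ:[p0=F] Δ:[p2=F, (¬p2 ∧ p2)=F] refutes=False
  v=0110: Γ:[p0=F] Δ:[p2=T, (¬p2 ∧ p2)=F] refutes=False
  v=0111: Γ:[p0=F] Δ:[p2=T, (¬p2 ∧ p2)=F] refutes=False
  v=1000: Γ:[p0=T] Δ:[p2=F, (¬p2 ∧ p2)=F] refutes=True  ← countermodel

Result: NO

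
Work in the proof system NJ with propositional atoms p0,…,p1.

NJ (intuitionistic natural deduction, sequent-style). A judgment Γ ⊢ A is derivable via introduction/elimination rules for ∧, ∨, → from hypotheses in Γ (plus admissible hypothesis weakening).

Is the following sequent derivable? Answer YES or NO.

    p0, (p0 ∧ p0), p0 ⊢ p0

Derivation (root first):
[Wk] p0, (p0 ∧ p0), p0 ⊢ p0
  [Wk] p0, (p0 ∧ p0) ⊢ p0
    [Ax] p0 ⊢ p0

Result: YES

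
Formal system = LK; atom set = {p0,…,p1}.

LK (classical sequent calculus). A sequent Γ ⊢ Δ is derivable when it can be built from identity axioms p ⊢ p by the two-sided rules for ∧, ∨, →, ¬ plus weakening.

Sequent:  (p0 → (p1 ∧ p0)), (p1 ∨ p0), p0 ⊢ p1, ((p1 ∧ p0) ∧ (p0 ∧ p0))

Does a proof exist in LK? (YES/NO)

Derivation trace:
[∧R] (p0 → (p1 ∧ p0)), (p1 ∨ p0), p0 ⊢ p1, ((p1 ∧ p0) ∧ (p0 ∧ p0))
  [→L] p0, (p0 → (p1 ∧ p0)) ⊢ (p1 ∧ p0)
    [Ax] p0 ⊢ p0
    [∧L] (p1 ∧ p0) ⊢ (p1 ∧ p0)
      [∧R] p1, p0 ⊢ (p1 ∧ p0)
        [Ax] p1 ⊢ p1
        [Ax] p0 ⊢ p0
  [∨L] (p1 ∨ p0) ⊢ p1, (p0 ∧ p0)
    [Ax] p1 ⊢ p1
    [∧R] p0 ⊢ (p0 ∧ p0)
      [Ax] p0 ⊢ p0
      [Ax] p0 ⊢ p0

Result: YES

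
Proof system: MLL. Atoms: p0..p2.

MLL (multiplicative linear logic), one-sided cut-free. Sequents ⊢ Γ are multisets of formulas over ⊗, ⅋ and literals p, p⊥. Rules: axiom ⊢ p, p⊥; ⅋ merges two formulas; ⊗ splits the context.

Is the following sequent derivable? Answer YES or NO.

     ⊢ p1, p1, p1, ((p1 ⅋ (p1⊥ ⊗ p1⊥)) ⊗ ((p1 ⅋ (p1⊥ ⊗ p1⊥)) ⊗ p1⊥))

Derivation (root first):
[⊗]  ⊢ p1, p1, p1, ((p1 ⅋ (p1⊥ ⊗ p1⊥)) ⊗ ((p1 ⅋ (p1⊥ ⊗ p1⊥)) ⊗ p1⊥))
  [⅋]  ⊢ p1, (p1 ⅋ (p1⊥ ⊗ p1⊥))
    [⊗]  ⊢ p1, p1, (p1⊥ ⊗ p1⊥)
      [Ax]  ⊢ p1, p1⊥
      [Ax]  ⊢ p1, p1⊥
  [⊗]  ⊢ p1, p1, ((p1 ⅋ (p1⊥ ⊗ p1⊥)) ⊗ p1⊥)
    [⅋]  ⊢ p1, (p1 ⅋ (p1⊥ ⊗ p1⊥))
      [⊗]  ⊢ p1, p1, (p1⊥ ⊗ p1⊥)
        [Ax]  ⊢ p1, p1⊥
        [Ax]  ⊢ p1, p1⊥
    [Ax]  ⊢ p1, p1⊥

Result: YES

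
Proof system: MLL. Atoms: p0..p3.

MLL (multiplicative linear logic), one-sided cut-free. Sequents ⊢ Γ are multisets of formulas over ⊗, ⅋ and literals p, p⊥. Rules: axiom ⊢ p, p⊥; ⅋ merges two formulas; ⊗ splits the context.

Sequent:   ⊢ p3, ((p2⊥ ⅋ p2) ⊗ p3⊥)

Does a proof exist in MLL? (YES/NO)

Derivation trace:
[⊗]  ⊢ p3, ((p2⊥ ⅋ p2) ⊗ p3⊥)
  [⅋]  ⊢ (p2⊥ ⅋ p2)
    [Ax]  ⊢ p2, p2⊥
  [Ax]  ⊢ p3, p3⊥

Result: YES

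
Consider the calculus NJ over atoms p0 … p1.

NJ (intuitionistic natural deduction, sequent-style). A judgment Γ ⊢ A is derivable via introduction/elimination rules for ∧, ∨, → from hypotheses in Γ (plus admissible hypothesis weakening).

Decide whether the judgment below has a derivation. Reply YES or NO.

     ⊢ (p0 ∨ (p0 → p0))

Proof tree:
[∨I₂]  ⊢ (p0 ∨ (p0 → p0))
  [→I]  ⊢ (p0 → p0)
    [Ax] p0 ⊢ p0

Result: YES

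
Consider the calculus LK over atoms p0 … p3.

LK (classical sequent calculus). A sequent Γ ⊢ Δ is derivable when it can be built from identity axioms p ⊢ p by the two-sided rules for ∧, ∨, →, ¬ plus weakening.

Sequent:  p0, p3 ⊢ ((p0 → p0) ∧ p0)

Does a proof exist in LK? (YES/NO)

Derivation (root first):
[WL] p0, p3 ⊢ ((p0 → p0) ∧ p0)
  [∧R] p0 ⊢ ((p0 → p0) ∧ p0)
    [→R]  ⊢ (p0 → p0)
      [Ax] p0 ⊢ p0
    [Ax] p0 ⊢ p0

Result: YES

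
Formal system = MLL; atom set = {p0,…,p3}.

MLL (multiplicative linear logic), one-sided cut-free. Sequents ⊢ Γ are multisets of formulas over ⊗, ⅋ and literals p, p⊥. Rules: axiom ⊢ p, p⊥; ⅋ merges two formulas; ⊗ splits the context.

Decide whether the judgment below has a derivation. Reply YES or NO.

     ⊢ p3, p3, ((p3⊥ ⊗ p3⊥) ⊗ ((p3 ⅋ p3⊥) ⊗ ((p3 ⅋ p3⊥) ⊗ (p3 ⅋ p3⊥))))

Proof tree:
[⊗]  ⊢ p3, p3, ((p3⊥ ⊗ p3⊥) ⊗ ((p3 ⅋ p3⊥) ⊗ ((p3 ⅋ p3⊥) ⊗ (p3 ⅋ p3⊥))))
  [⊗]  ⊢ p3, p3, (p3⊥ ⊗ p3⊥)
    [Ax]  ⊢ p3, p3⊥
    [Ax]  ⊢ p3, p3⊥
  [⊗]  ⊢ ((p3 ⅋ p3⊥) ⊗ ((p3 ⅋ p3⊥) ⊗ (p3 ⅋ p3⊥)))
    [⅋]  ⊢ (p3 ⅋ p3⊥)
      [Ax]  ⊢ p3, p3⊥
    [⊗]  ⊢ ((p3 ⅋ p3⊥) ⊗ (p3 ⅋ p3⊥))
      [⅋]  ⊢ (p3 ⅋ p3⊥)
        [Ax]  ⊢ p3, p3⊥
      [⅋]  ⊢ (p3 ⅋ p3⊥)
        [Ax]  ⊢ p3, p3⊥

Result: YES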